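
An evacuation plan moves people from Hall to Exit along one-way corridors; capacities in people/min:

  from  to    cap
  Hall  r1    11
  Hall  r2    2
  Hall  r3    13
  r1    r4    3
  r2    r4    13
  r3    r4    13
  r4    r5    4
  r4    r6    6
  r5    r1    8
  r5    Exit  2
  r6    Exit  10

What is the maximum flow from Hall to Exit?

Augment Hall→r1→r4→r5→Exit: bottleneck 2, flow now 2.
Augment Hall→r1→r4→r6→Exit: bottleneck 1, flow now 3.
Augment Hall→r2→r4→r6→Exit: bottleneck 2, flow now 5.
Augment Hall→r3→r4→r6→Exit: bottleneck 3, flow now 8.
No augmenting path remains; maximum flow = 8.
In the residual graph, reachable from Hall: {Hall, r1, r2, r3, r4, r5}.
Min-cut edges: r4→r6 (6), r5→Exit (2); capacity 6 + 2 = 8.
This cut is saturated, so no flow can exceed 8.

8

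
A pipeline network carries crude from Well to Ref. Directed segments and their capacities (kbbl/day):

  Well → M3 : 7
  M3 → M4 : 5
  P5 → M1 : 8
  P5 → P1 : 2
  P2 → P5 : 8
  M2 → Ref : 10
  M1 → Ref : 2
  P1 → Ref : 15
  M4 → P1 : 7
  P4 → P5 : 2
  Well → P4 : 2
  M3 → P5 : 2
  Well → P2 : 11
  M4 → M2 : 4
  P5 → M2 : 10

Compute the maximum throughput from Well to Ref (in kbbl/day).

17

Augment Well→M3→M4→P1→Ref: bottleneck 5, flow now 5.
Augment Well→M3→P5→M1→Ref: bottleneck 2, flow now 7.
Augment Well→P2→P5→P1→Ref: bottleneck 2, flow now 9.
Augment Well→P2→P5→M2→Ref: bottleneck 6, flow now 15.
Augment Well→P4→P5→M2→Ref: bottleneck 2, flow now 17.
No augmenting path remains; maximum flow = 17.
In the residual graph, reachable from Well: {Well, P2}.
Min-cut edges: Well→M3 (7), Well→P4 (2), P2→P5 (8); capacity 7 + 2 + 8 = 17.
This cut is saturated, so no flow can exceed 17.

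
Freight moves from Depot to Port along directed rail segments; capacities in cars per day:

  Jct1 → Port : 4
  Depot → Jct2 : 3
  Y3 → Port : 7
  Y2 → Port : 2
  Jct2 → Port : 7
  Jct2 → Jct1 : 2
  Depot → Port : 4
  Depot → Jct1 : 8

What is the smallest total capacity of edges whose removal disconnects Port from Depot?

11

Augment Depot→Port: bottleneck 4, flow now 4.
Augment Depot→Jct2→Port: bottleneck 3, flow now 7.
Augment Depot→Jct1→Port: bottleneck 4, flow now 11.
No augmenting path remains; maximum flow = 11.
By max-flow min-cut, the minimum cut capacity equals the max flow.
In the residual graph, reachable from Depot: {Depot, Jct1}.
Min-cut edges: Depot→Jct2 (3), Depot→Port (4), Jct1→Port (4); capacity 3 + 4 + 4 = 11.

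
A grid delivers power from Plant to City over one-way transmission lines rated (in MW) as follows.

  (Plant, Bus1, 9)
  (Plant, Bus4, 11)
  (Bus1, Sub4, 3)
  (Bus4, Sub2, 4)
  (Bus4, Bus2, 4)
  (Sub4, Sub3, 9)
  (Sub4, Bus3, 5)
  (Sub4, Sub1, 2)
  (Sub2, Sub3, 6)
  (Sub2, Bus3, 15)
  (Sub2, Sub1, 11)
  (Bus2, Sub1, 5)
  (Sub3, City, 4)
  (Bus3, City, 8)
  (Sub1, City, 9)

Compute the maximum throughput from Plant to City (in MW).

Augment Plant→Bus1→Sub4→Sub3→City: bottleneck 3, flow now 3.
Augment Plant→Bus4→Sub2→Sub3→City: bottleneck 1, flow now 4.
Augment Plant→Bus4→Sub2→Bus3→City: bottleneck 3, flow now 7.
Augment Plant→Bus4→Bus2→Sub1→City: bottleneck 4, flow now 11.
No augmenting path remains; maximum flow = 11.
In the residual graph, reachable from Plant: {Plant, Bus1, Bus4}.
Min-cut edges: Bus1→Sub4 (3), Bus4→Sub2 (4), Bus4→Bus2 (4); capacity 3 + 4 + 4 = 11.
This cut is saturated, so no flow can exceed 11.

11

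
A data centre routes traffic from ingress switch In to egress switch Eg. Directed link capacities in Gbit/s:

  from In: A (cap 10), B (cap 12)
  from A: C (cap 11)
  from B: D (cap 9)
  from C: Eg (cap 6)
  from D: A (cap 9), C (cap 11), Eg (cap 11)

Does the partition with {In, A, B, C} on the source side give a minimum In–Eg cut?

Given cut capacity: 9 + 6 = 15.
Augment In→A→C→Eg: bottleneck 6, flow now 6.
Augment In→B→D→Eg: bottleneck 9, flow now 15.
No augmenting path remains; maximum flow = 15.
Cut capacity 15 equals the max flow, so it is a minimum cut.

Yes — it is a minimum cut (capacity 15).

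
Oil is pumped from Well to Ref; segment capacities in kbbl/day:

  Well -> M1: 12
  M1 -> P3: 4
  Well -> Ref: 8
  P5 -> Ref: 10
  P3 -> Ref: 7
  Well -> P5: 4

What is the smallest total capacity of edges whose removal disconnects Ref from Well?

16

Augment Well→Ref: bottleneck 8, flow now 8.
Augment Well→P5→Ref: bottleneck 4, flow now 12.
Augment Well→M1→P3→Ref: bottleneck 4, flow now 16.
No augmenting path remains; maximum flow = 16.
By max-flow min-cut, the minimum cut capacity equals the max flow.
In the residual graph, reachable from Well: {Well, M1}.
Min-cut edges: Well→P5 (4), Well→Ref (8), M1→P3 (4); capacity 4 + 8 + 4 = 16.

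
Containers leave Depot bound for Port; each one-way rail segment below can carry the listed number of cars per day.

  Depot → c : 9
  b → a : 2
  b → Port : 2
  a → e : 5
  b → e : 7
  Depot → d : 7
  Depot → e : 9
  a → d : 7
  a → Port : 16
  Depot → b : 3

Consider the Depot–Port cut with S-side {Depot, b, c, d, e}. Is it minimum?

No — its capacity is 4, but the minimum cut has capacity 3.

Given cut capacity: 2 + 2 = 4.
Augment Depot→b→Port: bottleneck 2, flow now 2.
Augment Depot→b→a→Port: bottleneck 1, flow now 3.
No augmenting path remains; maximum flow = 3.
In the residual graph, reachable from Depot: {Depot, c, d, e}.
Min-cut edges: Depot→b (3); capacity 3 = 3.
Cut capacity 4 exceeds the max flow 3, so it is not minimum.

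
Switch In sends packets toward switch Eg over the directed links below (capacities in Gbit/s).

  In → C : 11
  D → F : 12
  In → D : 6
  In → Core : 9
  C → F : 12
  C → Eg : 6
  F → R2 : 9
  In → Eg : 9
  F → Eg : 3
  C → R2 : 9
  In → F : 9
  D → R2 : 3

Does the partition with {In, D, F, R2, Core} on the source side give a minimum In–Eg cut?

No — its capacity is 23, but the minimum cut has capacity 18.

Given cut capacity: 11 + 9 + 3 = 23.
Augment In→Eg: bottleneck 9, flow now 9.
Augment In→C→Eg: bottleneck 6, flow now 15.
Augment In→F→Eg: bottleneck 3, flow now 18.
No augmenting path remains; maximum flow = 18.
In the residual graph, reachable from In: {In, C, D, F, R2, Core}.
Min-cut edges: In→Eg (9), C→Eg (6), F→Eg (3); capacity 9 + 6 + 3 = 18.
Cut capacity 23 exceeds the max flow 18, so it is not minimum.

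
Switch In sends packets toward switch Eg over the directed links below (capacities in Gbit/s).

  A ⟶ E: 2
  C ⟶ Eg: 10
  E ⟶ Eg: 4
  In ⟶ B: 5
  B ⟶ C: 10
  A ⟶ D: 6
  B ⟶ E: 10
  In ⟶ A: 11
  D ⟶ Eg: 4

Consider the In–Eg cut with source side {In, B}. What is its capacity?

Edges leaving {In, B}: In→A (11), B→C (10), B→E (10).
Cut capacity = 11 + 10 + 10 = 31.

31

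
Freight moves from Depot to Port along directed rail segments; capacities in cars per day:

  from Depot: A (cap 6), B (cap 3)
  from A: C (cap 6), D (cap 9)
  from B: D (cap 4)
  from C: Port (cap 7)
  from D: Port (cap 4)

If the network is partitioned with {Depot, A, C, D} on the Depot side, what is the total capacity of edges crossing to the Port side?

Edges leaving {Depot, A, C, D}: Depot→B (3), C→Port (7), D→Port (4).
Cut capacity = 3 + 7 + 4 = 14.

14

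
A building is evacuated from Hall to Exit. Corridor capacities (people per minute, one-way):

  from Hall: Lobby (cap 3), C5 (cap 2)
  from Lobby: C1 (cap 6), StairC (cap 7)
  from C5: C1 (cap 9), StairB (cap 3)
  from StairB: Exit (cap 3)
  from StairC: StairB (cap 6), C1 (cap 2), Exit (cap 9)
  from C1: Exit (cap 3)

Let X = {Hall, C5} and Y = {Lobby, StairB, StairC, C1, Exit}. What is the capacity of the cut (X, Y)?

15

Edges leaving {Hall, C5}: Hall→Lobby (3), C5→StairB (3), C5→C1 (9).
Cut capacity = 3 + 3 + 9 = 15.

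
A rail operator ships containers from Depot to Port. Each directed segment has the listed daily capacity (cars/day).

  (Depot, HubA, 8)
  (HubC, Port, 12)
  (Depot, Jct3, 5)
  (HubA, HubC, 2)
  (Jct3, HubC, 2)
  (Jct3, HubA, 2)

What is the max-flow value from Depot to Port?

4

Augment Depot→Jct3→HubC→Port: bottleneck 2, flow now 2.
Augment Depot→HubA→HubC→Port: bottleneck 2, flow now 4.
No augmenting path remains; maximum flow = 4.
In the residual graph, reachable from Depot: {Depot, Jct3, HubA}.
Min-cut edges: Jct3→HubC (2), HubA→HubC (2); capacity 2 + 2 = 4.
This cut is saturated, so no flow can exceed 4.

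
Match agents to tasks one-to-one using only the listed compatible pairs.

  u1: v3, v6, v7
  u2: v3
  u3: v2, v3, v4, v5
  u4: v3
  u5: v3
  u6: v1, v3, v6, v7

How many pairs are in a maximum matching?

Unit-capacity flow: source→left, listed edges, right→sink; max matching = max flow.
Augmenting path u1→v3 (+1); matched 1.
Augmenting path u3→v2 (+1); matched 2.
Augmenting path u6→v1 (+1); matched 3.
Augmenting path u2→v3→u1→v6 (+1); matched 4.
No augmenting path remains; maximum matching = 4.
König certificate: {u1, u3, u6, v3} is a vertex cover of size 4 (every listed pair touches it), so no matching can be larger.

4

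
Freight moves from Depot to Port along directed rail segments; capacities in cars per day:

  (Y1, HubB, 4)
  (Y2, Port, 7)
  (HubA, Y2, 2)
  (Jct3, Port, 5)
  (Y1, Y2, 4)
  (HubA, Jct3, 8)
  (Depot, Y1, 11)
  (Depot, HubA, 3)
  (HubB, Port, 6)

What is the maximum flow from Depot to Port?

11

Augment Depot→HubA→Jct3→Port: bottleneck 3, flow now 3.
Augment Depot→Y1→HubB→Port: bottleneck 4, flow now 7.
Augment Depot→Y1→Y2→Port: bottleneck 4, flow now 11.
No augmenting path remains; maximum flow = 11.
In the residual graph, reachable from Depot: {Depot, Y1}.
Min-cut edges: Depot→HubA (3), Y1→HubB (4), Y1→Y2 (4); capacity 3 + 4 + 4 = 11.
This cut is saturated, so no flow can exceed 11.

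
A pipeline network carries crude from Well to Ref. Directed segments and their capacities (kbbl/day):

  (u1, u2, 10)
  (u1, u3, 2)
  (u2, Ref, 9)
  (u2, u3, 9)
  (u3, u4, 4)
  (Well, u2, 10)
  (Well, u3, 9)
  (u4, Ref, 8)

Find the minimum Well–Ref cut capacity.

Augment Well→u2→Ref: bottleneck 9, flow now 9.
Augment Well→u3→u4→Ref: bottleneck 4, flow now 13.
No augmenting path remains; maximum flow = 13.
By max-flow min-cut, the minimum cut capacity equals the max flow.
In the residual graph, reachable from Well: {Well, u2, u3}.
Min-cut edges: u2→Ref (9), u3→u4 (4); capacity 9 + 4 = 13.

13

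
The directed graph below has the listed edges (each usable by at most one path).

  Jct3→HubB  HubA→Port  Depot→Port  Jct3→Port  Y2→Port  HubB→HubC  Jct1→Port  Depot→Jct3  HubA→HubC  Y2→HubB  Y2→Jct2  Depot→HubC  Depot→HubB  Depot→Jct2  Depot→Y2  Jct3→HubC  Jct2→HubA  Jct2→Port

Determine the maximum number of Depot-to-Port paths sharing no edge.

4

Assign every edge capacity 1; by Menger, the answer equals the max flow.
Path Depot→Port (+1); total 1.
Path Depot→Jct2→Port (+1); total 2.
Path Depot→Y2→Port (+1); total 3.
Path Depot→Jct3→Port (+1); total 4.
No residual Depot→Port path; max flow = 4.
Certifying cut of size 4: {Depot→Jct2, Depot→Jct3, Depot→Port, Depot→Y2}.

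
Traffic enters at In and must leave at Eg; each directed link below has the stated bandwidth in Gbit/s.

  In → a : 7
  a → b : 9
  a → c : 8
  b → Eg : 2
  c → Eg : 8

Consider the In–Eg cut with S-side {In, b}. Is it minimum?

Given cut capacity: 7 + 2 = 9.
Augment In→a→b→Eg: bottleneck 2, flow now 2.
Augment In→a→c→Eg: bottleneck 5, flow now 7.
No augmenting path remains; maximum flow = 7.
In the residual graph, reachable from In: {In}.
Min-cut edges: In→a (7); capacity 7 = 7.
Cut capacity 9 exceeds the max flow 7, so it is not minimum.

No — its capacity is 9, but the minimum cut has capacity 7.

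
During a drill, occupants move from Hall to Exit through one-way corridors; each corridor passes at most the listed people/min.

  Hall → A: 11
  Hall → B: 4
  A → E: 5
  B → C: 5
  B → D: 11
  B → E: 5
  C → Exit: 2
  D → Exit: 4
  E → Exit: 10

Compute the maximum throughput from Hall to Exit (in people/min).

9

Augment Hall→A→E→Exit: bottleneck 5, flow now 5.
Augment Hall→B→C→Exit: bottleneck 2, flow now 7.
Augment Hall→B→D→Exit: bottleneck 2, flow now 9.
No augmenting path remains; maximum flow = 9.
In the residual graph, reachable from Hall: {Hall, A}.
Min-cut edges: Hall→B (4), A→E (5); capacity 4 + 5 = 9.
This cut is saturated, so no flow can exceed 9.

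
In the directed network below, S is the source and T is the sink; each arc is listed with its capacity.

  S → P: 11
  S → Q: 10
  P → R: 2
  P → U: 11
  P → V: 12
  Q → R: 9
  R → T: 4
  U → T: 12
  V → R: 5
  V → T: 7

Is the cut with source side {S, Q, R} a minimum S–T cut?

Yes — it is a minimum cut (capacity 15).

Given cut capacity: 11 + 4 = 15.
Augment S→P→R→T: bottleneck 2, flow now 2.
Augment S→P→U→T: bottleneck 9, flow now 11.
Augment S→Q→R→T: bottleneck 2, flow now 13.
Augment S→Q→R→P→U→T: bottleneck 2, flow now 15. (uses reverse residual edge)
No augmenting path remains; maximum flow = 15.
Cut capacity 15 equals the max flow, so it is a minimum cut.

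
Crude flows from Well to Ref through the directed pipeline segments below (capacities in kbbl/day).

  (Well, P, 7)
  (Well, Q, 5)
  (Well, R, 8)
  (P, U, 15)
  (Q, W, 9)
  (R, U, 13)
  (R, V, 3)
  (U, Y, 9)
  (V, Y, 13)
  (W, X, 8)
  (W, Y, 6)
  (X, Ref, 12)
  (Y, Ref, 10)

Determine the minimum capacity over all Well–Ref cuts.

Augment Well→P→U→Y→Ref: bottleneck 7, flow now 7.
Augment Well→Q→W→X→Ref: bottleneck 5, flow now 12.
Augment Well→R→U→Y→Ref: bottleneck 2, flow now 14.
Augment Well→R→V→Y→Ref: bottleneck 1, flow now 15.
No augmenting path remains; maximum flow = 15.
By max-flow min-cut, the minimum cut capacity equals the max flow.
In the residual graph, reachable from Well: {Well, P, R, U, V, Y}.
Min-cut edges: Well→Q (5), Y→Ref (10); capacity 5 + 10 = 15.

15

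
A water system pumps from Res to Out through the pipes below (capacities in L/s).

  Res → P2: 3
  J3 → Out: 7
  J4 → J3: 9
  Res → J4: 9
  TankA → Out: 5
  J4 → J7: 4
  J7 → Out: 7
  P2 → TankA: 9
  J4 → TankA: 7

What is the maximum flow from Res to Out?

Augment Res→J4→J3→Out: bottleneck 7, flow now 7.
Augment Res→J4→J7→Out: bottleneck 2, flow now 9.
Augment Res→P2→TankA→Out: bottleneck 3, flow now 12.
No augmenting path remains; maximum flow = 12.
In the residual graph, reachable from Res: {Res}.
Min-cut edges: Res→J4 (9), Res→P2 (3); capacity 9 + 3 = 12.
This cut is saturated, so no flow can exceed 12.

12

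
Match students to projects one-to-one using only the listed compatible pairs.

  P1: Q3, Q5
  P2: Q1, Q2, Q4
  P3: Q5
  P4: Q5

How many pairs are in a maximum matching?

Unit-capacity flow: source→left, listed edges, right→sink; max matching = max flow.
Augmenting path P1→Q3 (+1); matched 1.
Augmenting path P2→Q1 (+1); matched 2.
Augmenting path P3→Q5 (+1); matched 3.
No augmenting path remains; maximum matching = 3.
König certificate: {P1, P2, Q5} is a vertex cover of size 3 (every listed pair touches it), so no matching can be larger.

3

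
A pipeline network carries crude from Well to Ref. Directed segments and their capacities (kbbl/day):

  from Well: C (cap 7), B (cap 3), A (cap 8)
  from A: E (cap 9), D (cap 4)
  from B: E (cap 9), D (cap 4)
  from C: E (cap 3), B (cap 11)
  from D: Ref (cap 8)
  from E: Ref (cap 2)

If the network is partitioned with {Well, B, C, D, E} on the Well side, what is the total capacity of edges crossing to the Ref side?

Edges leaving {Well, B, C, D, E}: Well→A (8), D→Ref (8), E→Ref (2).
Cut capacity = 8 + 8 + 2 = 18.

18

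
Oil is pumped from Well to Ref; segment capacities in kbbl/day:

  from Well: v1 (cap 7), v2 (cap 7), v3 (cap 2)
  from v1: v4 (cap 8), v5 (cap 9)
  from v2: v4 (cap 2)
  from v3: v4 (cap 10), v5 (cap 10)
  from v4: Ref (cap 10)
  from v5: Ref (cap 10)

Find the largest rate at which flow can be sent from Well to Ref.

11

Augment Well→v1→v4→Ref: bottleneck 7, flow now 7.
Augment Well→v2→v4→Ref: bottleneck 2, flow now 9.
Augment Well→v3→v4→Ref: bottleneck 1, flow now 10.
Augment Well→v3→v5→Ref: bottleneck 1, flow now 11.
No augmenting path remains; maximum flow = 11.
In the residual graph, reachable from Well: {Well, v2}.
Min-cut edges: Well→v1 (7), Well→v3 (2), v2→v4 (2); capacity 7 + 2 + 2 = 11.
This cut is saturated, so no flow can exceed 11.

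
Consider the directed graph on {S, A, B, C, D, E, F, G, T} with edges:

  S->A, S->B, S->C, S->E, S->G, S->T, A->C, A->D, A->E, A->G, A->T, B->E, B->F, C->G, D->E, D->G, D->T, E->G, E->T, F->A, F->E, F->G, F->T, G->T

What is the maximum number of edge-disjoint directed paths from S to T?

Assign every edge capacity 1; by Menger, the answer equals the max flow.
Path S→T (+1); total 1.
Path S→A→T (+1); total 2.
Path S→E→T (+1); total 3.
Path S→G→T (+1); total 4.
Path S→B→F→T (+1); total 5.
No residual S→T path; max flow = 5.
Certifying cut of size 5: {G→T, S→A, S→B, S→E, S→T}.

5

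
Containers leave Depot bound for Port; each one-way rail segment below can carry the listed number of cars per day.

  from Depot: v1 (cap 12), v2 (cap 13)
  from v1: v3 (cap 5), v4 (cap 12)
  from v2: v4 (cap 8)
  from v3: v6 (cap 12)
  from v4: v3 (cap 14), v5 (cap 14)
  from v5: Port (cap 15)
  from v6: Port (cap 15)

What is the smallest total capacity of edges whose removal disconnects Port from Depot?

Augment Depot→v1→v3→v6→Port: bottleneck 5, flow now 5.
Augment Depot→v1→v4→v5→Port: bottleneck 7, flow now 12.
Augment Depot→v2→v4→v5→Port: bottleneck 7, flow now 19.
Augment Depot→v2→v4→v3→v6→Port: bottleneck 1, flow now 20.
No augmenting path remains; maximum flow = 20.
By max-flow min-cut, the minimum cut capacity equals the max flow.
In the residual graph, reachable from Depot: {Depot, v2}.
Min-cut edges: Depot→v1 (12), v2→v4 (8); capacity 12 + 8 = 20.

20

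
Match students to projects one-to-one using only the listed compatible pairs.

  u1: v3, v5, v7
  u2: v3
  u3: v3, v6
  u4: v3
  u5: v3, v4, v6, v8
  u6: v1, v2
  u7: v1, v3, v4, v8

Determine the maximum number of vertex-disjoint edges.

6

Unit-capacity flow: source→left, listed edges, right→sink; max matching = max flow.
Augmenting path u1→v3 (+1); matched 1.
Augmenting path u3→v6 (+1); matched 2.
Augmenting path u5→v4 (+1); matched 3.
Augmenting path u6→v1 (+1); matched 4.
Augmenting path u7→v8 (+1); matched 5.
Augmenting path u2→v3→u1→v5 (+1); matched 6.
No augmenting path remains; maximum matching = 6.
König certificate: {u1, u3, u5, u6, u7, v3} is a vertex cover of size 6 (every listed pair touches it), so no matching can be larger.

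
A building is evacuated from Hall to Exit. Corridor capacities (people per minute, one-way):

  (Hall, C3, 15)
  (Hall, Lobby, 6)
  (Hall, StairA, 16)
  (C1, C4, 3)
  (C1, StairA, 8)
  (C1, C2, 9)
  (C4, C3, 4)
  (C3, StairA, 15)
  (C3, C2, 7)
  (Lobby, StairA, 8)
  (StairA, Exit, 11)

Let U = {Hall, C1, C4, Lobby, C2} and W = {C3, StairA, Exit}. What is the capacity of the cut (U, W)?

51

Edges leaving {Hall, C1, C4, Lobby, C2}: Hall→C3 (15), Hall→StairA (16), C1→StairA (8), C4→C3 (4), Lobby→StairA (8).
Cut capacity = 15 + 16 + 8 + 4 + 8 = 51.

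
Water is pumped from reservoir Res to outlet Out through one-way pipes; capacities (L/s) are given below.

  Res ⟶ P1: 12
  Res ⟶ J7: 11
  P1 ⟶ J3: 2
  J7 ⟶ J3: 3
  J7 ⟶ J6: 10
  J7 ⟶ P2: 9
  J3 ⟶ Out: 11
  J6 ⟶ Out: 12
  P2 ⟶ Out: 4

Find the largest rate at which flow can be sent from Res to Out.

Augment Res→P1→J3→Out: bottleneck 2, flow now 2.
Augment Res→J7→J3→Out: bottleneck 3, flow now 5.
Augment Res→J7→J6→Out: bottleneck 8, flow now 13.
No augmenting path remains; maximum flow = 13.
In the residual graph, reachable from Res: {Res, P1}.
Min-cut edges: Res→J7 (11), P1→J3 (2); capacity 11 + 2 = 13.
This cut is saturated, so no flow can exceed 13.

13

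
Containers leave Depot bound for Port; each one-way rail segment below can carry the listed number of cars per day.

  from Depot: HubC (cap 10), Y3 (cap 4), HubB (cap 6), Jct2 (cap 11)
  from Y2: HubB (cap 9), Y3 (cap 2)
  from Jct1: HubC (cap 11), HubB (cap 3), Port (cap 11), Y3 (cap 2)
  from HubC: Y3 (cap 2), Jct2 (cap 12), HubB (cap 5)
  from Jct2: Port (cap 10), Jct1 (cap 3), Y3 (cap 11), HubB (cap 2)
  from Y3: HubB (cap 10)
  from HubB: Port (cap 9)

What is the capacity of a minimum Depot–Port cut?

22

Augment Depot→Jct2→Port: bottleneck 10, flow now 10.
Augment Depot→HubB→Port: bottleneck 6, flow now 16.
Augment Depot→HubC→HubB→Port: bottleneck 3, flow now 19.
Augment Depot→Jct2→Jct1→Port: bottleneck 1, flow now 20.
Augment Depot→HubC→Jct2→Jct1→Port: bottleneck 2, flow now 22.
No augmenting path remains; maximum flow = 22.
By max-flow min-cut, the minimum cut capacity equals the max flow.
In the residual graph, reachable from Depot: {Depot, HubC, Jct2, Y3, HubB}.
Min-cut edges: Jct2→Jct1 (3), Jct2→Port (10), HubB→Port (9); capacity 3 + 10 + 9 = 22.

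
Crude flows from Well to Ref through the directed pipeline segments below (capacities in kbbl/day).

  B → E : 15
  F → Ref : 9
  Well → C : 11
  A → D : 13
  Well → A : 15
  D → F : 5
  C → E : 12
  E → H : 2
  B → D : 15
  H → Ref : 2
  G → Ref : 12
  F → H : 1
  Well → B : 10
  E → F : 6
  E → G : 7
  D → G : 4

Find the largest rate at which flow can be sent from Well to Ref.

22

Augment Well→A→D→F→Ref: bottleneck 5, flow now 5.
Augment Well→A→D→G→Ref: bottleneck 4, flow now 9.
Augment Well→B→E→F→Ref: bottleneck 4, flow now 13.
Augment Well→B→E→G→Ref: bottleneck 6, flow now 19.
Augment Well→C→E→G→Ref: bottleneck 1, flow now 20.
Augment Well→C→E→H→Ref: bottleneck 2, flow now 22.
No augmenting path remains; maximum flow = 22.
In the residual graph, reachable from Well: {Well, A, B, C, D, E, F, H}.
Min-cut edges: D→G (4), E→G (7), F→Ref (9), H→Ref (2); capacity 4 + 7 + 9 + 2 = 22.
This cut is saturated, so no flow can exceed 22.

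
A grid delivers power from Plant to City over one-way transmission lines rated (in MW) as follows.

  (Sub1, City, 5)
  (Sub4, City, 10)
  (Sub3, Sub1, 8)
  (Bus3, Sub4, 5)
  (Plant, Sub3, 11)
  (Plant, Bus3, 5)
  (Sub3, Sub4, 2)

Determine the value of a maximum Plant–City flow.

12

Augment Plant→Bus3→Sub4→City: bottleneck 5, flow now 5.
Augment Plant→Sub3→Sub4→City: bottleneck 2, flow now 7.
Augment Plant→Sub3→Sub1→City: bottleneck 5, flow now 12.
No augmenting path remains; maximum flow = 12.
In the residual graph, reachable from Plant: {Plant, Sub3, Sub1}.
Min-cut edges: Plant→Bus3 (5), Sub3→Sub4 (2), Sub1→City (5); capacity 5 + 2 + 5 = 12.
This cut is saturated, so no flow can exceed 12.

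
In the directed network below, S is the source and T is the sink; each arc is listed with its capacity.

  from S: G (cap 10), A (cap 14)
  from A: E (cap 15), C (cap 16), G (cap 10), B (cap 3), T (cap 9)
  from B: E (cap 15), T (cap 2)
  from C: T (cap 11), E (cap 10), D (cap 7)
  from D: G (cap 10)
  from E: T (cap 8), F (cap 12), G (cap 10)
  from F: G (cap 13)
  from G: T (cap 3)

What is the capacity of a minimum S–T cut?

Augment S→A→T: bottleneck 9, flow now 9.
Augment S→G→T: bottleneck 3, flow now 12.
Augment S→A→B→T: bottleneck 2, flow now 14.
Augment S→A→C→T: bottleneck 3, flow now 17.
No augmenting path remains; maximum flow = 17.
By max-flow min-cut, the minimum cut capacity equals the max flow.
In the residual graph, reachable from S: {S, G}.
Min-cut edges: S→A (14), G→T (3); capacity 14 + 3 = 17.

17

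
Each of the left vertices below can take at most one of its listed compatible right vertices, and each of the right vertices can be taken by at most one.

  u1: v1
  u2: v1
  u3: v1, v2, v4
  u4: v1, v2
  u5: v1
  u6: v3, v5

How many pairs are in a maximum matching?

4

Unit-capacity flow: source→left, listed edges, right→sink; max matching = max flow.
Augmenting path u1→v1 (+1); matched 1.
Augmenting path u3→v2 (+1); matched 2.
Augmenting path u6→v3 (+1); matched 3.
Augmenting path u4→v2→u3→v4 (+1); matched 4.
No augmenting path remains; maximum matching = 4.
König certificate: {u3, u4, u6, v1} is a vertex cover of size 4 (every listed pair touches it), so no matching can be larger.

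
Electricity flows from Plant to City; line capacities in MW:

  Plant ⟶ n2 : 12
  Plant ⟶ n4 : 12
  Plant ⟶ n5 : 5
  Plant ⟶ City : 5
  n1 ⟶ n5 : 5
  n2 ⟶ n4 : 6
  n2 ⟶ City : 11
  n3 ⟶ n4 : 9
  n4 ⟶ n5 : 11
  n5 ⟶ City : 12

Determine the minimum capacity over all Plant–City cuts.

Augment Plant→City: bottleneck 5, flow now 5.
Augment Plant→n2→City: bottleneck 11, flow now 16.
Augment Plant→n5→City: bottleneck 5, flow now 21.
Augment Plant→n4→n5→City: bottleneck 7, flow now 28.
No augmenting path remains; maximum flow = 28.
By max-flow min-cut, the minimum cut capacity equals the max flow.
In the residual graph, reachable from Plant: {Plant, n2, n4, n5}.
Min-cut edges: Plant→City (5), n2→City (11), n5→City (12); capacity 5 + 11 + 12 = 28.

28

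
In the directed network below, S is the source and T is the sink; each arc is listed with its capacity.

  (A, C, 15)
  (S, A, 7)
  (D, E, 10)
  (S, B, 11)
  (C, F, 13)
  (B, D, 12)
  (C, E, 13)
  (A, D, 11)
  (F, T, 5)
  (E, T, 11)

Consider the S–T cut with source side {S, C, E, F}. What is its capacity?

Edges leaving {S, C, E, F}: S→A (7), S→B (11), E→T (11), F→T (5).
Cut capacity = 7 + 11 + 11 + 5 = 34.

34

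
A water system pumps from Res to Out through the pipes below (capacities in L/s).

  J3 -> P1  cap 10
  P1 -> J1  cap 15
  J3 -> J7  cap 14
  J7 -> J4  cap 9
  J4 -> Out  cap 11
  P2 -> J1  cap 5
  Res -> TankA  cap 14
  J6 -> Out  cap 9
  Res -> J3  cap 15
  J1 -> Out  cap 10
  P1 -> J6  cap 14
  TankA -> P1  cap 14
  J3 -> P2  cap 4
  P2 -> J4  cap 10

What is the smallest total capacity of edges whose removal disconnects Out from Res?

29

Augment Res→TankA→P1→J1→Out: bottleneck 10, flow now 10.
Augment Res→TankA→P1→J6→Out: bottleneck 4, flow now 14.
Augment Res→J3→J7→J4→Out: bottleneck 9, flow now 23.
Augment Res→J3→P2→J4→Out: bottleneck 2, flow now 25.
Augment Res→J3→P1→J6→Out: bottleneck 4, flow now 29.
No augmenting path remains; maximum flow = 29.
By max-flow min-cut, the minimum cut capacity equals the max flow.
In the residual graph, reachable from Res: {Res}.
Min-cut edges: Res→TankA (14), Res→J3 (15); capacity 14 + 15 = 29.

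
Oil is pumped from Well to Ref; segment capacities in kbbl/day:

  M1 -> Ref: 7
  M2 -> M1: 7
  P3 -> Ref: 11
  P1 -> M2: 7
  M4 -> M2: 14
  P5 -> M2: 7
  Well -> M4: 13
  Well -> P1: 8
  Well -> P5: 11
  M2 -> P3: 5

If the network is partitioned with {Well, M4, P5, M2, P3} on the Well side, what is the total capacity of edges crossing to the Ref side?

26

Edges leaving {Well, M4, P5, M2, P3}: Well→P1 (8), M2→M1 (7), P3→Ref (11).
Cut capacity = 8 + 7 + 11 = 26.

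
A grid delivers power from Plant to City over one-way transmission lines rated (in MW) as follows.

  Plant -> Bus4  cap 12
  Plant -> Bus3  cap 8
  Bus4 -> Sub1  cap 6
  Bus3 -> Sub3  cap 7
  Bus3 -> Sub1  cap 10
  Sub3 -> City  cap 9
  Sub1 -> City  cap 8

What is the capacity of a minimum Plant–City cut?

Augment Plant→Bus4→Sub1→City: bottleneck 6, flow now 6.
Augment Plant→Bus3→Sub3→City: bottleneck 7, flow now 13.
Augment Plant→Bus3→Sub1→City: bottleneck 1, flow now 14.
No augmenting path remains; maximum flow = 14.
By max-flow min-cut, the minimum cut capacity equals the max flow.
In the residual graph, reachable from Plant: {Plant, Bus4}.
Min-cut edges: Plant→Bus3 (8), Bus4→Sub1 (6); capacity 8 + 6 = 14.

14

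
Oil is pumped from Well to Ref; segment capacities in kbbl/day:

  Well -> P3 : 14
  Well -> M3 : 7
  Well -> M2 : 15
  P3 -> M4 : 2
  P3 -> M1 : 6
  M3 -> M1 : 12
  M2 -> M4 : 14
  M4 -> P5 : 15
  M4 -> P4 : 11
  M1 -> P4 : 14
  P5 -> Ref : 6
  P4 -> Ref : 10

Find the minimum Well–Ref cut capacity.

Augment Well→P3→M4→P5→Ref: bottleneck 2, flow now 2.
Augment Well→P3→M1→P4→Ref: bottleneck 6, flow now 8.
Augment Well→M3→M1→P4→Ref: bottleneck 4, flow now 12.
Augment Well→M2→M4→P5→Ref: bottleneck 4, flow now 16.
No augmenting path remains; maximum flow = 16.
By max-flow min-cut, the minimum cut capacity equals the max flow.
In the residual graph, reachable from Well: {Well, P3, M3, M2, M4, M1, P5, P4}.
Min-cut edges: P5→Ref (6), P4→Ref (10); capacity 6 + 10 = 16.

16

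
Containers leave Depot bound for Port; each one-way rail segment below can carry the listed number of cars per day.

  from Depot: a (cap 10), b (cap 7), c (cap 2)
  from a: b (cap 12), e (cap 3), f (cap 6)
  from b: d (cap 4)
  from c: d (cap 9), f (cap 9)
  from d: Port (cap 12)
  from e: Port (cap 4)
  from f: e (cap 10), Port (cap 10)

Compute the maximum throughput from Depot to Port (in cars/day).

15

Augment Depot→a→e→Port: bottleneck 3, flow now 3.
Augment Depot→a→f→Port: bottleneck 6, flow now 9.
Augment Depot→b→d→Port: bottleneck 4, flow now 13.
Augment Depot→c→d→Port: bottleneck 2, flow now 15.
No augmenting path remains; maximum flow = 15.
In the residual graph, reachable from Depot: {Depot, a, b}.
Min-cut edges: Depot→c (2), a→e (3), a→f (6), b→d (4); capacity 2 + 3 + 6 + 4 = 15.
This cut is saturated, so no flow can exceed 15.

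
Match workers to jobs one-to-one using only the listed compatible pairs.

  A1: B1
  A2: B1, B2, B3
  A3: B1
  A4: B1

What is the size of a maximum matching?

2

Unit-capacity flow: source→left, listed edges, right→sink; max matching = max flow.
Augmenting path A1→B1 (+1); matched 1.
Augmenting path A2→B2 (+1); matched 2.
No augmenting path remains; maximum matching = 2.
König certificate: {A2, B1} is a vertex cover of size 2 (every listed pair touches it), so no matching can be larger.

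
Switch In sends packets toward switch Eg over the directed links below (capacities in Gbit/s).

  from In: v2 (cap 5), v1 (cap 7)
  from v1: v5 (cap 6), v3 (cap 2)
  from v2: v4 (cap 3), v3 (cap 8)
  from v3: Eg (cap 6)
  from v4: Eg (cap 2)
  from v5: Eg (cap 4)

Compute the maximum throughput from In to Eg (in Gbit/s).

Augment In→v1→v3→Eg: bottleneck 2, flow now 2.
Augment In→v1→v5→Eg: bottleneck 4, flow now 6.
Augment In→v2→v3→Eg: bottleneck 4, flow now 10.
Augment In→v2→v4→Eg: bottleneck 1, flow now 11.
No augmenting path remains; maximum flow = 11.
In the residual graph, reachable from In: {In, v1, v5}.
Min-cut edges: In→v2 (5), v1→v3 (2), v5→Eg (4); capacity 5 + 2 + 4 = 11.
This cut is saturated, so no flow can exceed 11.

11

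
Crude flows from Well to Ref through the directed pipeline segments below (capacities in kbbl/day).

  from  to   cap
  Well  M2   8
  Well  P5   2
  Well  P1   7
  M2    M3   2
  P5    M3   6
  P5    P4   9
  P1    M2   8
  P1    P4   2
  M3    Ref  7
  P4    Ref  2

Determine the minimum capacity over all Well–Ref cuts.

Augment Well→M2→M3→Ref: bottleneck 2, flow now 2.
Augment Well→P5→M3→Ref: bottleneck 2, flow now 4.
Augment Well→P1→P4→Ref: bottleneck 2, flow now 6.
No augmenting path remains; maximum flow = 6.
By max-flow min-cut, the minimum cut capacity equals the max flow.
In the residual graph, reachable from Well: {Well, M2, P1}.
Min-cut edges: Well→P5 (2), M2→M3 (2), P1→P4 (2); capacity 2 + 2 + 2 = 6.

6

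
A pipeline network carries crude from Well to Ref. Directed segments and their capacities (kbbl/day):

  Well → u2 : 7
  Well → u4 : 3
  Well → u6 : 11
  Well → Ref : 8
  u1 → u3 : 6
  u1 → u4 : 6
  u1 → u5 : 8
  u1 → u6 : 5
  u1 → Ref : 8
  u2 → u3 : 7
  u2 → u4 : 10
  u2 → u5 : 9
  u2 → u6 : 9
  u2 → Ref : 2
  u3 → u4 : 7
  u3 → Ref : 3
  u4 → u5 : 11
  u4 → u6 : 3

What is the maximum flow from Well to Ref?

13

Augment Well→Ref: bottleneck 8, flow now 8.
Augment Well→u2→Ref: bottleneck 2, flow now 10.
Augment Well→u2→u3→Ref: bottleneck 3, flow now 13.
No augmenting path remains; maximum flow = 13.
In the residual graph, reachable from Well: {Well, u2, u3, u4, u5, u6}.
Min-cut edges: Well→Ref (8), u2→Ref (2), u3→Ref (3); capacity 8 + 2 + 3 = 13.
This cut is saturated, so no flow can exceed 13.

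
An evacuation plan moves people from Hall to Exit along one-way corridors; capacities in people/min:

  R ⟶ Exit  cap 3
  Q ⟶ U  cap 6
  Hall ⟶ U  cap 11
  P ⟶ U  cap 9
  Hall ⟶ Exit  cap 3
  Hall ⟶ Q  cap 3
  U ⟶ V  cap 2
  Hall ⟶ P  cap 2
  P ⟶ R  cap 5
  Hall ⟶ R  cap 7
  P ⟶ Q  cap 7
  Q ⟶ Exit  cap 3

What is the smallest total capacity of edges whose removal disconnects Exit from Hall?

Augment Hall→Exit: bottleneck 3, flow now 3.
Augment Hall→Q→Exit: bottleneck 3, flow now 6.
Augment Hall→R→Exit: bottleneck 3, flow now 9.
No augmenting path remains; maximum flow = 9.
By max-flow min-cut, the minimum cut capacity equals the max flow.
In the residual graph, reachable from Hall: {Hall, P, Q, R, U, V}.
Min-cut edges: Hall→Exit (3), Q→Exit (3), R→Exit (3); capacity 3 + 3 + 3 = 9.

9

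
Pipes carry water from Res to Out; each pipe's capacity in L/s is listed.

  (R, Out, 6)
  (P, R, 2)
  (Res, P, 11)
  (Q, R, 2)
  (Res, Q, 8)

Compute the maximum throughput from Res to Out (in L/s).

Augment Res→P→R→Out: bottleneck 2, flow now 2.
Augment Res→Q→R→Out: bottleneck 2, flow now 4.
No augmenting path remains; maximum flow = 4.
In the residual graph, reachable from Res: {Res, P, Q}.
Min-cut edges: P→R (2), Q→R (2); capacity 2 + 2 = 4.
This cut is saturated, so no flow can exceed 4.

4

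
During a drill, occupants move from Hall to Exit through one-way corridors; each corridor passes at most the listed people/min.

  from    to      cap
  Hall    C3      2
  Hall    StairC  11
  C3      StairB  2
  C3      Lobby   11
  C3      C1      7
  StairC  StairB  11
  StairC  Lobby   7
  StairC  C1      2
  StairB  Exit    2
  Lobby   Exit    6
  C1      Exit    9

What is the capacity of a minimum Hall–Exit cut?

12

Augment Hall→C3→StairB→Exit: bottleneck 2, flow now 2.
Augment Hall→StairC→Lobby→Exit: bottleneck 6, flow now 8.
Augment Hall→StairC→C1→Exit: bottleneck 2, flow now 10.
Augment Hall→StairC→StairB→C3→C1→Exit: bottleneck 2, flow now 12. (uses reverse residual edge)
No augmenting path remains; maximum flow = 12.
By max-flow min-cut, the minimum cut capacity equals the max flow.
In the residual graph, reachable from Hall: {Hall, StairC, StairB, Lobby}.
Min-cut edges: Hall→C3 (2), StairC→C1 (2), StairB→Exit (2), Lobby→Exit (6); capacity 2 + 2 + 2 + 6 = 12.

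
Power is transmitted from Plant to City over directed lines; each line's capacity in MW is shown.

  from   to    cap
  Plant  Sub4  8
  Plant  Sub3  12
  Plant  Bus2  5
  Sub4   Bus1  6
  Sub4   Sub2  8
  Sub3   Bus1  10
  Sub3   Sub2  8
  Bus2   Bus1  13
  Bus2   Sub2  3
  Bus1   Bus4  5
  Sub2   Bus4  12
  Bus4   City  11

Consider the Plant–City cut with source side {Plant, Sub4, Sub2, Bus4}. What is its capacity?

34

Edges leaving {Plant, Sub4, Sub2, Bus4}: Plant→Sub3 (12), Plant→Bus2 (5), Sub4→Bus1 (6), Bus4→City (11).
Cut capacity = 12 + 5 + 6 + 11 = 34.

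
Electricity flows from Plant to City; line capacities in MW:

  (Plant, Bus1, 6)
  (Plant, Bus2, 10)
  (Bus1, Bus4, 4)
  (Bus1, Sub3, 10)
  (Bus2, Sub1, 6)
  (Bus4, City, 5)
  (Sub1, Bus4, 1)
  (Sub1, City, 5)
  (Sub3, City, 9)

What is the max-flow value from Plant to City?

Augment Plant→Bus1→Bus4→City: bottleneck 4, flow now 4.
Augment Plant→Bus1→Sub3→City: bottleneck 2, flow now 6.
Augment Plant→Bus2→Sub1→City: bottleneck 5, flow now 11.
Augment Plant→Bus2→Sub1→Bus4→City: bottleneck 1, flow now 12.
No augmenting path remains; maximum flow = 12.
In the residual graph, reachable from Plant: {Plant, Bus2}.
Min-cut edges: Plant→Bus1 (6), Bus2→Sub1 (6); capacity 6 + 6 = 12.
This cut is saturated, so no flow can exceed 12.

12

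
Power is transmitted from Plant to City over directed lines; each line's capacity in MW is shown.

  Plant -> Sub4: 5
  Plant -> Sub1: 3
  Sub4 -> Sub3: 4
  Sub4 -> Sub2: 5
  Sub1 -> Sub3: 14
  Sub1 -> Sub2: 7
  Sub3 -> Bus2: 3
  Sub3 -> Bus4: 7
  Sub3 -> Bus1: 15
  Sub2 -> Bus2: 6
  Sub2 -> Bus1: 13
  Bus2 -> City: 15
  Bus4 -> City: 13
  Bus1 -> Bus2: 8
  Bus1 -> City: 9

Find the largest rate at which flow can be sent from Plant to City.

8

Augment Plant→Sub4→Sub3→Bus2→City: bottleneck 3, flow now 3.
Augment Plant→Sub4→Sub3→Bus4→City: bottleneck 1, flow now 4.
Augment Plant→Sub4→Sub2→Bus2→City: bottleneck 1, flow now 5.
Augment Plant→Sub1→Sub3→Bus4→City: bottleneck 3, flow now 8.
No augmenting path remains; maximum flow = 8.
In the residual graph, reachable from Plant: {Plant}.
Min-cut edges: Plant→Sub4 (5), Plant→Sub1 (3); capacity 5 + 3 = 8.
This cut is saturated, so no flow can exceed 8.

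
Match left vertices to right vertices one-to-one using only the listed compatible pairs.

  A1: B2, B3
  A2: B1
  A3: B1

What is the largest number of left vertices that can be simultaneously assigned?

2

Unit-capacity flow: source→left, listed edges, right→sink; max matching = max flow.
Augmenting path A1→B2 (+1); matched 1.
Augmenting path A2→B1 (+1); matched 2.
No augmenting path remains; maximum matching = 2.
König certificate: {A1, B1} is a vertex cover of size 2 (every listed pair touches it), so no matching can be larger.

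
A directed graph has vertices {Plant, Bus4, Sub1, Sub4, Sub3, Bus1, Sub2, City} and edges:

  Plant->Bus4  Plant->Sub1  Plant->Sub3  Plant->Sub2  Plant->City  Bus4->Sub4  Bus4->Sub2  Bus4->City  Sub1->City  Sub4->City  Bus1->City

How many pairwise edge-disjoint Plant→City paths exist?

3

Assign every edge capacity 1; by Menger, the answer equals the max flow.
Path Plant→City (+1); total 1.
Path Plant→Bus4→City (+1); total 2.
Path Plant→Sub1→City (+1); total 3.
No residual Plant→City path; max flow = 3.
Certifying cut of size 3: {Plant→Bus4, Plant→City, Plant→Sub1}.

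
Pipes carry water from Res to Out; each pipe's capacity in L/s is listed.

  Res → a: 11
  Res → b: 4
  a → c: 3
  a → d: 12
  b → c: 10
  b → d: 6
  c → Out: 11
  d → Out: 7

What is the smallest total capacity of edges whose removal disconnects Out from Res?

Augment Res→a→c→Out: bottleneck 3, flow now 3.
Augment Res→a→d→Out: bottleneck 7, flow now 10.
Augment Res→b→c→Out: bottleneck 4, flow now 14.
No augmenting path remains; maximum flow = 14.
By max-flow min-cut, the minimum cut capacity equals the max flow.
In the residual graph, reachable from Res: {Res, a, d}.
Min-cut edges: Res→b (4), a→c (3), d→Out (7); capacity 4 + 3 + 7 = 14.

14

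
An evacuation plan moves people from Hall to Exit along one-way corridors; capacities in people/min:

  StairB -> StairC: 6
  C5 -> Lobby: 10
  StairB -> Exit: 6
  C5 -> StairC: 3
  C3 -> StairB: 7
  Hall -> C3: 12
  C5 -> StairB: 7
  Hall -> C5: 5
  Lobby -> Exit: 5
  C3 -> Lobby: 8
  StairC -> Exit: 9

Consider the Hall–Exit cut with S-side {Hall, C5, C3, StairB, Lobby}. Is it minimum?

Given cut capacity: 3 + 6 + 6 + 5 = 20.
Augment Hall→C5→StairB→Exit: bottleneck 5, flow now 5.
Augment Hall→C3→StairB→Exit: bottleneck 1, flow now 6.
Augment Hall→C3→Lobby→Exit: bottleneck 5, flow now 11.
Augment Hall→C3→StairB→StairC→Exit: bottleneck 6, flow now 17.
No augmenting path remains; maximum flow = 17.
In the residual graph, reachable from Hall: {Hall}.
Min-cut edges: Hall→C5 (5), Hall→C3 (12); capacity 5 + 12 = 17.
Cut capacity 20 exceeds the max flow 17, so it is not minimum.

No — its capacity is 20, but the minimum cut has capacity 17.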